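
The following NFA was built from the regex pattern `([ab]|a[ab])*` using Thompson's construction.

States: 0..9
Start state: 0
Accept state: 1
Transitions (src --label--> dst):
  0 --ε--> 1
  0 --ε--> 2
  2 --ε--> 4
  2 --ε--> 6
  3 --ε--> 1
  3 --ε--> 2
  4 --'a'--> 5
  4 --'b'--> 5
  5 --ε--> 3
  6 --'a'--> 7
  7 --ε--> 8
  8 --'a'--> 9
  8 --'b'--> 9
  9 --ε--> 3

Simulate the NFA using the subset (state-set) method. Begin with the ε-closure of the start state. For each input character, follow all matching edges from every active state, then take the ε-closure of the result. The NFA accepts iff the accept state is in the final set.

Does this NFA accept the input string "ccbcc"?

Answer: REJECT

Derivation:
start: ε-closure({0}) = {0,1,2,4,6}
'c' @ 1: {}  — no active states
rest 'cbcc' ignored (set empty)
final: {}; accept 1 not in set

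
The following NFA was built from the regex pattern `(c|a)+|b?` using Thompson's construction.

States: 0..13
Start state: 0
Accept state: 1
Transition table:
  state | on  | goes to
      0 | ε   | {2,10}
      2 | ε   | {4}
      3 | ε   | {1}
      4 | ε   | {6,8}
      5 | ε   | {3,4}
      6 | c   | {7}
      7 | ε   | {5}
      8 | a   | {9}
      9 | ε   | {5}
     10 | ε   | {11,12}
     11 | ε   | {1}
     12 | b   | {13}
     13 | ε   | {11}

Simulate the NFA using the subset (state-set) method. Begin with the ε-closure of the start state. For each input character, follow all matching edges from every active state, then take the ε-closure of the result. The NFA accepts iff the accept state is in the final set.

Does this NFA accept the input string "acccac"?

Answer: ACCEPT

Steps:
start: ε-closure({0}) = {0,1,2,4,6,8,10,11,12}
'a' @ 1: {1,3,4,5,6,8,9}  [accepting]
'c' @ 2: {1,3,4,5,6,7,8}  [accepting]
'c' @ 3: {1,3,4,5,6,7,8}  [accepting]
'c' @ 4: {1,3,4,5,6,7,8}  [accepting]
'a' @ 5: {1,3,4,5,6,8,9}  [accepting]
'c' @ 6: {1,3,4,5,6,7,8}  [accepting]
final: {1,3,4,5,6,7,8}; accept 1 in set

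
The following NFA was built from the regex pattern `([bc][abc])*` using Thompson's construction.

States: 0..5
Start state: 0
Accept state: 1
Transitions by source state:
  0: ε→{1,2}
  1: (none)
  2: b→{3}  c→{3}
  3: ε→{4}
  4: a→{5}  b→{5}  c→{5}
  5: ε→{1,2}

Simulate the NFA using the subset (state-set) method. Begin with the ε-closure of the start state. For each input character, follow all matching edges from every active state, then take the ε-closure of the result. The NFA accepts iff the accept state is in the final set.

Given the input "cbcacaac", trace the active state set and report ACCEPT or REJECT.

start: ε-closure({0}) = {0,1,2}
'c' @ 1: {3,4}
'b' @ 2: {1,2,5}  [accepting]
'c' @ 3: {3,4}
'a' @ 4: {1,2,5}  [accepting]
'c' @ 5: {3,4}
'a' @ 6: {1,2,5}  [accepting]
'a' @ 7: {}  — state set empty
rest 'c' ignored (set empty)
end set {} — state 1 not in

Answer: REJECT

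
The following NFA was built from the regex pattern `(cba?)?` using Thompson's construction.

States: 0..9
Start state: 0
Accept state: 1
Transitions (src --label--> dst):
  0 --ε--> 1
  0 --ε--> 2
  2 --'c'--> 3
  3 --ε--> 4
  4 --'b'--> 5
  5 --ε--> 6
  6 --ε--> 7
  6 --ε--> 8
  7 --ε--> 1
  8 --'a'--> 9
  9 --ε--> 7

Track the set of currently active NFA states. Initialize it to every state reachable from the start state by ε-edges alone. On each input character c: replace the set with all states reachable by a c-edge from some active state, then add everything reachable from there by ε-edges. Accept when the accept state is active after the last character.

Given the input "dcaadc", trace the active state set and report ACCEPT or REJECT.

start: ε-closure({0}) = {0,1,2}
'd' @ 1: {}  — no active states
rest 'caadc' ignored (set empty)
end set {} — state 1 not in

Answer: REJECT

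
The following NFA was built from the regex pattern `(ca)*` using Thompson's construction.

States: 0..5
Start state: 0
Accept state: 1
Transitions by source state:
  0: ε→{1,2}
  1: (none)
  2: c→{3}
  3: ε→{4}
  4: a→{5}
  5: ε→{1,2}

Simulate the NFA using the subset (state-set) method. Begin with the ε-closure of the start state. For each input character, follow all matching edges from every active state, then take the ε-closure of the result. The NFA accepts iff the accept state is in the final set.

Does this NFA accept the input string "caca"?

S₀ = ε-closure({0}) = {0,1,2}
'c' @ 1: {3,4}
'a' @ 2: {1,2,5}  ✓accept
'c' @ 3: {3,4}
'a' @ 4: {1,2,5}  ✓accept
end set {1,2,5} — state 1 in

Answer: ACCEPT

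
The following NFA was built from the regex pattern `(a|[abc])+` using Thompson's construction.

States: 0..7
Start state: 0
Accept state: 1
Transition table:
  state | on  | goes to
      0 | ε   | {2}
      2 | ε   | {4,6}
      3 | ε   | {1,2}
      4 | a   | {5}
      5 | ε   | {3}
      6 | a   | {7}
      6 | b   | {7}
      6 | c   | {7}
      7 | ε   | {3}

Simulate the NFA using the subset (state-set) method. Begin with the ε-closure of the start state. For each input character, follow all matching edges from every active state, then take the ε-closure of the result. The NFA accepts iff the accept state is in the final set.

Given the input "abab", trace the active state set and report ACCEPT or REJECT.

Answer: ACCEPT

Trace:
S₀ = ε-closure({0}) = {0,2,4,6}
'a' @ 1: {1,2,3,4,5,6,7}  [accepting]
'b' @ 2: {1,2,3,4,6,7}  [accepting]
'a' @ 3: {1,2,3,4,5,6,7}  [accepting]
'b' @ 4: {1,2,3,4,6,7}  [accepting]
end set {1,2,3,4,6,7} — state 1 in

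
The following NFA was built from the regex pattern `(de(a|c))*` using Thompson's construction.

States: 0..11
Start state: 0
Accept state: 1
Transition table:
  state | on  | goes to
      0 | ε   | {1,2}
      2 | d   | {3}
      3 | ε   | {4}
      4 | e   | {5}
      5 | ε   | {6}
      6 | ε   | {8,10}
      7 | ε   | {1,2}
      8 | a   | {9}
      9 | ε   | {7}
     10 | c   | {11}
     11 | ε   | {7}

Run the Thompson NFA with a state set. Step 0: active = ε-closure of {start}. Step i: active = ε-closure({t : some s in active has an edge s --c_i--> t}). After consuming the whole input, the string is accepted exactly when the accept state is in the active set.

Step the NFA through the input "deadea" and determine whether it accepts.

Answer: ACCEPT

Trace:
S₀ = ε-closure({0}) = {0,1,2}
'd' @ 1: {3,4}
'e' @ 2: {5,6,8,10}
'a' @ 3: {1,2,7,9}  [accepting]
'd' @ 4: {3,4}
'e' @ 5: {5,6,8,10}
'a' @ 6: {1,2,7,9}  [accepting]
after full input: {1,2,7,9}  (accept=1 in)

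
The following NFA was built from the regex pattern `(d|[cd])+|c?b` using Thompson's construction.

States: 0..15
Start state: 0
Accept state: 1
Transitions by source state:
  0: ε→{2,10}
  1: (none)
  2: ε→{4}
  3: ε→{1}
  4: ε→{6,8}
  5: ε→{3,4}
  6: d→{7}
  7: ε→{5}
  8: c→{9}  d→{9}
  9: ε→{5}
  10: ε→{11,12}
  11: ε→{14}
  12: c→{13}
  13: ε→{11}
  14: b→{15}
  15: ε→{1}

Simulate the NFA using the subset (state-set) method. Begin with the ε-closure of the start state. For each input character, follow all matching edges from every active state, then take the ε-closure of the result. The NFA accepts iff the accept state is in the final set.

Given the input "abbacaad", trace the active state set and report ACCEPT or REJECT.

S₀ = ε-closure({0}) = {0,2,4,6,8,10,11,12,14}
'a' @ 1: {}  — dead — no transitions
rest 'bbacaad' ignored (set empty)
after full input: {}  (accept=1 not in)

Answer: REJECT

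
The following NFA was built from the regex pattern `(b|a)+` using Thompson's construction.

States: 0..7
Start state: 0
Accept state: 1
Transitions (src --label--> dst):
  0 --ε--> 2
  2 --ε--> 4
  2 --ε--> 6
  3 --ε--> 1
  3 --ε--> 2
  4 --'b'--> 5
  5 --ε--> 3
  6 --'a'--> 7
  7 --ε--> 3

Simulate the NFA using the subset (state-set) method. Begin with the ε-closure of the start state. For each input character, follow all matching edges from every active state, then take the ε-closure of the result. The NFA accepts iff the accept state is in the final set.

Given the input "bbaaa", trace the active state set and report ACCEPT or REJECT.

Answer: ACCEPT

Trace:
S₀ = ε-closure({0}) = {0,2,4,6}
'b' @ 1: {1,2,3,4,5,6}  ✓accept
'b' @ 2: {1,2,3,4,5,6}  ✓accept
'a' @ 3: {1,2,3,4,6,7}  ✓accept
'a' @ 4: {1,2,3,4,6,7}  ✓accept
'a' @ 5: {1,2,3,4,6,7}  ✓accept
final: {1,2,3,4,6,7}; accept 1 in set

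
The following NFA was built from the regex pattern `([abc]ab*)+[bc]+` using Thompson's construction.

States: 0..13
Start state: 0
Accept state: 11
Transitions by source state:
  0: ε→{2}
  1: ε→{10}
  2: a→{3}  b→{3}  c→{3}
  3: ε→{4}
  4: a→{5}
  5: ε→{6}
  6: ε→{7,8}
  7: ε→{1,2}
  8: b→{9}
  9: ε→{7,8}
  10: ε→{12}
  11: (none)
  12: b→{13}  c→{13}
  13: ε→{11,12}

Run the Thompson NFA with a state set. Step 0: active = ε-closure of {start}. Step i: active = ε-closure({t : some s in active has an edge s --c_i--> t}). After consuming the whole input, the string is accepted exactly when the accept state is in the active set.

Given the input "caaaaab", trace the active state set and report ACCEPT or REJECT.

initial (ε-close {0}): {0,2}
'c' @ 1: {3,4}
'a' @ 2: {1,2,5,6,7,8,10,12}
'a' @ 3: {3,4}
'a' @ 4: {1,2,5,6,7,8,10,12}
'a' @ 5: {3,4}
'a' @ 6: {1,2,5,6,7,8,10,12}
'b' @ 7: {1,2,3,4,7,8,9,10,11,12,13}  (accept∈set)
end set {1,2,3,4,7,8,9,10,11,12,13} — state 11 in

Answer: ACCEPT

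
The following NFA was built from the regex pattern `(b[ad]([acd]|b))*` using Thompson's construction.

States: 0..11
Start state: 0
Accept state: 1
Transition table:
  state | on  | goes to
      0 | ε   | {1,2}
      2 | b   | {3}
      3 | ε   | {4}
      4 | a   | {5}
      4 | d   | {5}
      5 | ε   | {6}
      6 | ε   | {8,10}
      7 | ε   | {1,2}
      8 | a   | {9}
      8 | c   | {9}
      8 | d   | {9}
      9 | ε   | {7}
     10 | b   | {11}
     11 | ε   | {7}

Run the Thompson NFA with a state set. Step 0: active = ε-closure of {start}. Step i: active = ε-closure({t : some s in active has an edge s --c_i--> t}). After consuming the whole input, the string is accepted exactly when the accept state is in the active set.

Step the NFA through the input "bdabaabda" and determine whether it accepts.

Answer: ACCEPT

Derivation:
S₀ = ε-closure({0}) = {0,1,2}
'b' @ 1: {3,4}
'd' @ 2: {5,6,8,10}
'a' @ 3: {1,2,7,9}  [accepting]
'b' @ 4: {3,4}
'a' @ 5: {5,6,8,10}
'a' @ 6: {1,2,7,9}  [accepting]
'b' @ 7: {3,4}
'd' @ 8: {5,6,8,10}
'a' @ 9: {1,2,7,9}  [accepting]
final: {1,2,7,9}; accept 1 in set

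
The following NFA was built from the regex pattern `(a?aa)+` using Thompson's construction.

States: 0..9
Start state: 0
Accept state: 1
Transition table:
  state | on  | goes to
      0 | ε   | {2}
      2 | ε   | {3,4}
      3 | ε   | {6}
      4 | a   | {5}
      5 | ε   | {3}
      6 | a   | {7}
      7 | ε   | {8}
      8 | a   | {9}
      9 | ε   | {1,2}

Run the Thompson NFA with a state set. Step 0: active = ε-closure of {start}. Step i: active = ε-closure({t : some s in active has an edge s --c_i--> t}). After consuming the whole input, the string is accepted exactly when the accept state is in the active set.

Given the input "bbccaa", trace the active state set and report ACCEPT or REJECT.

S₀ = ε-closure({0}) = {0,2,3,4,6}
'b' @ 1: {}  — state set empty
rest 'bccaa' ignored (set empty)
after full input: {}  (accept=1 not in)

Answer: REJECT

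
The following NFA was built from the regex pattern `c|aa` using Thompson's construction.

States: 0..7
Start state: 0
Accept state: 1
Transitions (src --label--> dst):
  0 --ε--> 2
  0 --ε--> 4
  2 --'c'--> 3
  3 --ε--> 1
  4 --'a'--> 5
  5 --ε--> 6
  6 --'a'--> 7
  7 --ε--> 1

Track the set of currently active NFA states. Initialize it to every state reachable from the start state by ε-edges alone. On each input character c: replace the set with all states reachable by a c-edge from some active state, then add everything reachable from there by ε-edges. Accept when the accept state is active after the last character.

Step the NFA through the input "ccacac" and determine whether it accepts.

Answer: REJECT

Steps:
S₀ = ε-closure({0}) = {0,2,4}
'c' @ 1: {1,3}  ✓accept
'c' @ 2: {}  — dead — no transitions
rest 'acac' ignored (set empty)
after full input: {}  (accept=1 not in)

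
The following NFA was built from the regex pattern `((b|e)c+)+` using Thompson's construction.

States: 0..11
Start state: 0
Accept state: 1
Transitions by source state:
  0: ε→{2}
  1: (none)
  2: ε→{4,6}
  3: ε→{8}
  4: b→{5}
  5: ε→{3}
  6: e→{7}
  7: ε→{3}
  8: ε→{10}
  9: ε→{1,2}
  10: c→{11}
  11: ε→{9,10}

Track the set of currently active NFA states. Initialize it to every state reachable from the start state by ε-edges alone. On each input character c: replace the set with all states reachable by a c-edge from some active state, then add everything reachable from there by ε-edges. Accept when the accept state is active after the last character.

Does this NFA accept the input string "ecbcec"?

Answer: ACCEPT

Derivation:
initial (ε-close {0}): {0,2,4,6}
'e' @ 1: {3,7,8,10}
'c' @ 2: {1,2,4,6,9,10,11}  [accepting]
'b' @ 3: {3,5,8,10}
'c' @ 4: {1,2,4,6,9,10,11}  [accepting]
'e' @ 5: {3,7,8,10}
'c' @ 6: {1,2,4,6,9,10,11}  [accepting]
after full input: {1,2,4,6,9,10,11}  (accept=1 in)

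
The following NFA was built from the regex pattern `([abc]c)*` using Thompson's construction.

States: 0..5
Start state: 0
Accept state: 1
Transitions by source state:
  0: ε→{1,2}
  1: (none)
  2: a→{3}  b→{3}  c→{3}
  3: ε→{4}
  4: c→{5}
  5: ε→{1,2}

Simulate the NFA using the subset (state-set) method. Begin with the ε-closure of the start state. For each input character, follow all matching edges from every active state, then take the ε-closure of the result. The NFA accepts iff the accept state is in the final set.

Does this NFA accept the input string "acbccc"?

Answer: ACCEPT

Trace:
start: ε-closure({0}) = {0,1,2}
'a' @ 1: {3,4}
'c' @ 2: {1,2,5}  ✓accept
'b' @ 3: {3,4}
'c' @ 4: {1,2,5}  ✓accept
'c' @ 5: {3,4}
'c' @ 6: {1,2,5}  ✓accept
final: {1,2,5}; accept 1 in set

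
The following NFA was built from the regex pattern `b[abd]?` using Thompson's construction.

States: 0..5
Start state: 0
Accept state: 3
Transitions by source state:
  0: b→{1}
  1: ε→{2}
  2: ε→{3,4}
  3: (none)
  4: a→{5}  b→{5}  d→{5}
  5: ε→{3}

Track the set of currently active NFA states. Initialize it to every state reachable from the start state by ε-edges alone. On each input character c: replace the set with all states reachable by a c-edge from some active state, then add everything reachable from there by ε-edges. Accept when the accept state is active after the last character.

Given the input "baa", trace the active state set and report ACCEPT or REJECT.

S₀ = ε-closure({0}) = {0}
'b' @ 1: {1,2,3,4}  [accepting]
'a' @ 2: {3,5}  [accepting]
'a' @ 3: {}  — dead — no transitions
end set {} — state 3 not in

Answer: REJECT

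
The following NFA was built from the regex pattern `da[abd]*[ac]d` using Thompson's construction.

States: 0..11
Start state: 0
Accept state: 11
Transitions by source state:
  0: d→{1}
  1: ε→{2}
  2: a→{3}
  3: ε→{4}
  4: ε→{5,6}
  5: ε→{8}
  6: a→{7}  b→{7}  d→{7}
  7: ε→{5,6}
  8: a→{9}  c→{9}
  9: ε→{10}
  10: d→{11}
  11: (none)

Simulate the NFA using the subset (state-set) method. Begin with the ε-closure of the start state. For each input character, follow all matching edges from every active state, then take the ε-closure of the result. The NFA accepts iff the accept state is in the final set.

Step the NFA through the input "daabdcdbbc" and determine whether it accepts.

Answer: REJECT

Derivation:
start: ε-closure({0}) = {0}
'd' @ 1: {1,2}
'a' @ 2: {3,4,5,6,8}
'a' @ 3: {5,6,7,8,9,10}
'b' @ 4: {5,6,7,8}
'd' @ 5: {5,6,7,8}
'c' @ 6: {9,10}
'd' @ 7: {11}  ✓accept
'b' @ 8: {}  — state set empty
rest 'bc' ignored (set empty)
end set {} — state 11 not in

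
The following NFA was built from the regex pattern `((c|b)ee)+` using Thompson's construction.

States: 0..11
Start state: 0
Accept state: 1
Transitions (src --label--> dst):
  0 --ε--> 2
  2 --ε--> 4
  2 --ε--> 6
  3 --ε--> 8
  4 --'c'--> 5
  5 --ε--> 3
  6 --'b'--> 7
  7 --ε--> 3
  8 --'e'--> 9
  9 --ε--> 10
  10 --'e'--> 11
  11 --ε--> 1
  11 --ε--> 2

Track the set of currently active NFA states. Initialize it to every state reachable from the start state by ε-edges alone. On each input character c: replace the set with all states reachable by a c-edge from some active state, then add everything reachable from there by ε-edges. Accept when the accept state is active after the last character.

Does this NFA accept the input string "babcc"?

S₀ = ε-closure({0}) = {0,2,4,6}
'b' @ 1: {3,7,8}
'a' @ 2: {}  — state set empty
rest 'bcc' ignored (set empty)
after full input: {}  (accept=1 not in)

Answer: REJECT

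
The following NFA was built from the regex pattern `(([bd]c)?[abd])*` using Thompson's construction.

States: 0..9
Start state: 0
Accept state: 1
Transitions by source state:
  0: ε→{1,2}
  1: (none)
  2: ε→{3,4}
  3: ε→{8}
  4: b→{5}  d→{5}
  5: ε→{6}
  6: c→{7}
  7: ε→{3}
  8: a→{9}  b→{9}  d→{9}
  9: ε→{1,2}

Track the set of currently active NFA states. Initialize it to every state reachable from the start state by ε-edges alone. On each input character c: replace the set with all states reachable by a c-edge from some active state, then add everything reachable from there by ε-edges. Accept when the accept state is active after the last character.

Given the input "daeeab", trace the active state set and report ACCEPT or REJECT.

Answer: REJECT

Steps:
start: ε-closure({0}) = {0,1,2,3,4,8}
'd' @ 1: {1,2,3,4,5,6,8,9}  (accept∈set)
'a' @ 2: {1,2,3,4,8,9}  (accept∈set)
'e' @ 3: {}  — no active states
rest 'eab' ignored (set empty)
final: {}; accept 1 not in set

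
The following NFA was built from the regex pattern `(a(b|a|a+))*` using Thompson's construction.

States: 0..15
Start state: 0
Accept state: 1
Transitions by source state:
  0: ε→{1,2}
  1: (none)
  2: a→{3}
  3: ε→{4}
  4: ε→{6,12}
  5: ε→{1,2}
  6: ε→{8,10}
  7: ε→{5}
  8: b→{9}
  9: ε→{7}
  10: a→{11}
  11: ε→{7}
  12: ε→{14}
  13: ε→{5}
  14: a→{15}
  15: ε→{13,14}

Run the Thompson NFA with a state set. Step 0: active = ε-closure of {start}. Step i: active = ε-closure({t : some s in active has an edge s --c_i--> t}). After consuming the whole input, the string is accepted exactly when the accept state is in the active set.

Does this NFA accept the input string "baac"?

start: ε-closure({0}) = {0,1,2}
'b' @ 1: {}  — no active states
rest 'aac' ignored (set empty)
after full input: {}  (accept=1 not in)

Answer: REJECT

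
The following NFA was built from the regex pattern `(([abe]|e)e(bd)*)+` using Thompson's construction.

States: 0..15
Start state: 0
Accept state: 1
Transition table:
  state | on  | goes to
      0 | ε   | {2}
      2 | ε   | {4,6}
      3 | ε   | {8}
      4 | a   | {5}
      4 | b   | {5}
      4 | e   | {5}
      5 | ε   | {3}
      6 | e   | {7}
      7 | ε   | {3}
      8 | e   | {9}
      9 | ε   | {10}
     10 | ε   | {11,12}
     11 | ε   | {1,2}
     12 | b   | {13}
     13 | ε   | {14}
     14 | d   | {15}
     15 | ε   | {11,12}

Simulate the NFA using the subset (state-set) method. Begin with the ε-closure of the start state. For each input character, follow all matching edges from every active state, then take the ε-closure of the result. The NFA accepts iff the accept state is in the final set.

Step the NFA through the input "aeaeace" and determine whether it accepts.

S₀ = ε-closure({0}) = {0,2,4,6}
'a' @ 1: {3,5,8}
'e' @ 2: {1,2,4,6,9,10,11,12}  [accepting]
'a' @ 3: {3,5,8}
'e' @ 4: {1,2,4,6,9,10,11,12}  [accepting]
'a' @ 5: {3,5,8}
'c' @ 6: {}  — dead — no transitions
rest 'e' ignored (set empty)
final: {}; accept 1 not in set

Answer: REJECT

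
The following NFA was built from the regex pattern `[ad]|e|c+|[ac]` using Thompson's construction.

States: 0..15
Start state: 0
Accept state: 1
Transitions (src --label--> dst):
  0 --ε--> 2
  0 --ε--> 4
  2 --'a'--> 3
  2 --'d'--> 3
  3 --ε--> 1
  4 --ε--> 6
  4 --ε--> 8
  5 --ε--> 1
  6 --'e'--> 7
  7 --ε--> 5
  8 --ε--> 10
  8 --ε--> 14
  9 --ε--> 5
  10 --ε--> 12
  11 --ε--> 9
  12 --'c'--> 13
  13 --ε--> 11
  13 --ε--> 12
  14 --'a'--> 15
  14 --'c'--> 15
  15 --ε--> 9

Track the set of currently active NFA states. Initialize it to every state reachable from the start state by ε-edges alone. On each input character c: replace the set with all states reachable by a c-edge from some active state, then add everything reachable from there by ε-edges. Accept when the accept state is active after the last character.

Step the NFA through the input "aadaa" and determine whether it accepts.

start: ε-closure({0}) = {0,2,4,6,8,10,12,14}
'a' @ 1: {1,3,5,9,15}  ✓accept
'a' @ 2: {}  — no active states
rest 'daa' ignored (set empty)
final: {}; accept 1 not in set

Answer: REJECT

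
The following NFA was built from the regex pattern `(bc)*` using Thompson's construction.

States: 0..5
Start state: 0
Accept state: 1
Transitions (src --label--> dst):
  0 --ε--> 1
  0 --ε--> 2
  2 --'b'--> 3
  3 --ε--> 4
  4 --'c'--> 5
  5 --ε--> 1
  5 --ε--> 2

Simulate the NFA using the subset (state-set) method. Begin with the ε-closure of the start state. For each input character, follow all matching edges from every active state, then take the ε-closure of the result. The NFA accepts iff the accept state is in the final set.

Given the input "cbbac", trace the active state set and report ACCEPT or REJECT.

S₀ = ε-closure({0}) = {0,1,2}
'c' @ 1: {}  — state set empty
rest 'bbac' ignored (set empty)
end set {} — state 1 not in

Answer: REJECT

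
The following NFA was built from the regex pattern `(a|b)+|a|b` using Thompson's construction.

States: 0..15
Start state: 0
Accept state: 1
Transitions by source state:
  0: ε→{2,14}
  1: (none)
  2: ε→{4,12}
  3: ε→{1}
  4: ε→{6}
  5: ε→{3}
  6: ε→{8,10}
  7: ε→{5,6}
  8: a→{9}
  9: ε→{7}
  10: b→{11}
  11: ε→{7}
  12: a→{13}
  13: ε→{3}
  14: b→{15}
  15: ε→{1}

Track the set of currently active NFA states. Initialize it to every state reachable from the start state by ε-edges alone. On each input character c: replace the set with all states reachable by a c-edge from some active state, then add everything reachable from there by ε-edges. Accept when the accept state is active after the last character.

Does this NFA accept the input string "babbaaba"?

Answer: ACCEPT

Steps:
S₀ = ε-closure({0}) = {0,2,4,6,8,10,12,14}
'b' @ 1: {1,3,5,6,7,8,10,11,15}  [accepting]
'a' @ 2: {1,3,5,6,7,8,9,10}  [accepting]
'b' @ 3: {1,3,5,6,7,8,10,11}  [accepting]
'b' @ 4: {1,3,5,6,7,8,10,11}  [accepting]
'a' @ 5: {1,3,5,6,7,8,9,10}  [accepting]
'a' @ 6: {1,3,5,6,7,8,9,10}  [accepting]
'b' @ 7: {1,3,5,6,7,8,10,11}  [accepting]
'a' @ 8: {1,3,5,6,7,8,9,10}  [accepting]
end set {1,3,5,6,7,8,9,10} — state 1 in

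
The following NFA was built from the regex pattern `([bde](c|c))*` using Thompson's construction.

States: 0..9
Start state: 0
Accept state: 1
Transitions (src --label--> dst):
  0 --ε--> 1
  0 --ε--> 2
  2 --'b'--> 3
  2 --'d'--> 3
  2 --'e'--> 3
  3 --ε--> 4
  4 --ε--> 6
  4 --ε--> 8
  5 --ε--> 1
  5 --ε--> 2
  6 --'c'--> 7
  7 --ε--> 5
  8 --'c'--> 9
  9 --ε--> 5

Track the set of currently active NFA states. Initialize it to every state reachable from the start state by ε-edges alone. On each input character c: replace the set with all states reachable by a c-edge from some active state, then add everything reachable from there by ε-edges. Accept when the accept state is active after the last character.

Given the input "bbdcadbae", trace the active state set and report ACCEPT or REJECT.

Answer: REJECT

Derivation:
initial (ε-close {0}): {0,1,2}
'b' @ 1: {3,4,6,8}
'b' @ 2: {}  — dead — no transitions
rest 'dcadbae' ignored (set empty)
final: {}; accept 1 not in set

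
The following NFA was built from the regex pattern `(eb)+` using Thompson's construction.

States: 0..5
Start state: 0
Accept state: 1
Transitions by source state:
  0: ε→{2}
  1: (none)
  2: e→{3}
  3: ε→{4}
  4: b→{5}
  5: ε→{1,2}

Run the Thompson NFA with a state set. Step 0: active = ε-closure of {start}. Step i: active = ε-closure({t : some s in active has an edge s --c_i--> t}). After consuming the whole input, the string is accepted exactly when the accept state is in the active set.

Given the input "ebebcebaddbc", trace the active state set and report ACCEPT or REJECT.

start: ε-closure({0}) = {0,2}
'e' @ 1: {3,4}
'b' @ 2: {1,2,5}  (accept∈set)
'e' @ 3: {3,4}
'b' @ 4: {1,2,5}  (accept∈set)
'c' @ 5: {}  — state set empty
rest 'ebaddbc' ignored (set empty)
end set {} — state 1 not in

Answer: REJECT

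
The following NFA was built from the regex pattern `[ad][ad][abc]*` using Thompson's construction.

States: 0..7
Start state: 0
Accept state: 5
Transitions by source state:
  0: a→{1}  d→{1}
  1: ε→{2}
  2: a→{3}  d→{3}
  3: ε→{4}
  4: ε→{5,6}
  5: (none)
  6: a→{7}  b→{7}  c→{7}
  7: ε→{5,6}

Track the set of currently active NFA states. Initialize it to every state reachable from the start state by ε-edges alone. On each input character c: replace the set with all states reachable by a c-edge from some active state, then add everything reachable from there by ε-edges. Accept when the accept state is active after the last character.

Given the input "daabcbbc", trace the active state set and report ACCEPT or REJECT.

Answer: ACCEPT

Trace:
initial (ε-close {0}): {0}
'd' @ 1: {1,2}
'a' @ 2: {3,4,5,6}  [accepting]
'a' @ 3: {5,6,7}  [accepting]
'b' @ 4: {5,6,7}  [accepting]
'c' @ 5: {5,6,7}  [accepting]
'b' @ 6: {5,6,7}  [accepting]
'b' @ 7: {5,6,7}  [accepting]
'c' @ 8: {5,6,7}  [accepting]
final: {5,6,7}; accept 5 in set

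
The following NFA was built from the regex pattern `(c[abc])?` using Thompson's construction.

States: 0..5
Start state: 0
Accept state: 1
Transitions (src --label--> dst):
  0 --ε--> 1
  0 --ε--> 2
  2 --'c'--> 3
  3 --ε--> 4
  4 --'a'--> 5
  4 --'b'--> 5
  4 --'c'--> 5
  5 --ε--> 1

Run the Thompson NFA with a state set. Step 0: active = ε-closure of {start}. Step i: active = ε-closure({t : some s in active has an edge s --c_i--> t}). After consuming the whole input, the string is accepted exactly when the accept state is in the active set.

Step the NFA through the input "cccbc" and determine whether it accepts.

start: ε-closure({0}) = {0,1,2}
'c' @ 1: {3,4}
'c' @ 2: {1,5}  ✓accept
'c' @ 3: {}  — state set empty
rest 'bc' ignored (set empty)
final: {}; accept 1 not in set

Answer: REJECT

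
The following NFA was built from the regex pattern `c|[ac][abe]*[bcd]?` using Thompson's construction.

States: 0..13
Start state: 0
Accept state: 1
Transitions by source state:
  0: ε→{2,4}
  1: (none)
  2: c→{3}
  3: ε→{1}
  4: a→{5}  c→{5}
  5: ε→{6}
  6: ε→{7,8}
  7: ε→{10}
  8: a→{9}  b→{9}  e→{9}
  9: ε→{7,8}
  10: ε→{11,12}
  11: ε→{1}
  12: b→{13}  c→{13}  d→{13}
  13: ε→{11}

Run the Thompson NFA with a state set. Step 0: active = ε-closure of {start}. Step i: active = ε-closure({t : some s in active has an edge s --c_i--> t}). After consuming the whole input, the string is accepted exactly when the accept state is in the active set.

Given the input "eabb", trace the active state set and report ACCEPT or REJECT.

S₀ = ε-closure({0}) = {0,2,4}
'e' @ 1: {}  — state set empty
rest 'abb' ignored (set empty)
end set {} — state 1 not in

Answer: REJECT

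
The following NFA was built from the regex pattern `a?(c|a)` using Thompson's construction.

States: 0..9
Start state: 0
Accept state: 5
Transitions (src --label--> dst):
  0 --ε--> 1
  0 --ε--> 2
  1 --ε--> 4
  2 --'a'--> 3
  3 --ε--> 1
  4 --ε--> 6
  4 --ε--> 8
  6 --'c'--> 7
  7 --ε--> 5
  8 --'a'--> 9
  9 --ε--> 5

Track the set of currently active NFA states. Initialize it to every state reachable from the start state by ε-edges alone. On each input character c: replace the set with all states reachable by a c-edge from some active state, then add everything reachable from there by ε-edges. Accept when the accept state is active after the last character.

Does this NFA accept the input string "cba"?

S₀ = ε-closure({0}) = {0,1,2,4,6,8}
'c' @ 1: {5,7}  ✓accept
'b' @ 2: {}  — no active states
rest 'a' ignored (set empty)
final: {}; accept 5 not in set

Answer: REJECT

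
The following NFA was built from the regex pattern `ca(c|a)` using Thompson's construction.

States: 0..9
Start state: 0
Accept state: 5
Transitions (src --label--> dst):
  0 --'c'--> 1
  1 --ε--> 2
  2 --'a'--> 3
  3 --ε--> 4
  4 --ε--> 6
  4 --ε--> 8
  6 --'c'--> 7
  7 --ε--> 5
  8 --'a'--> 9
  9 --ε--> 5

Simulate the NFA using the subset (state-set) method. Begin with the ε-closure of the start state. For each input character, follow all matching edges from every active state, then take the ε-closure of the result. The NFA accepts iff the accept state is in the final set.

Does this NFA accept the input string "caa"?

S₀ = ε-closure({0}) = {0}
'c' @ 1: {1,2}
'a' @ 2: {3,4,6,8}
'a' @ 3: {5,9}  (accept∈set)
final: {5,9}; accept 5 in set

Answer: ACCEPT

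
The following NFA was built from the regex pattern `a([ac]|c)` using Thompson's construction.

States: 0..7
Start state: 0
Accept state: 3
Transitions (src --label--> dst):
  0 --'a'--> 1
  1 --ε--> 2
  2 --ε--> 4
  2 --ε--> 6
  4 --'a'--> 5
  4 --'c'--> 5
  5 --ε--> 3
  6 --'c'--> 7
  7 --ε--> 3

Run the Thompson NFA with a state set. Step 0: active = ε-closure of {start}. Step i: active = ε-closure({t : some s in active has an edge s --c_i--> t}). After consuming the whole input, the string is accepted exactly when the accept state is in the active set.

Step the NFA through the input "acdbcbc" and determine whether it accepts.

start: ε-closure({0}) = {0}
'a' @ 1: {1,2,4,6}
'c' @ 2: {3,5,7}  [accepting]
'd' @ 3: {}  — no active states
rest 'bcbc' ignored (set empty)
final: {}; accept 3 not in set

Answer: REJECT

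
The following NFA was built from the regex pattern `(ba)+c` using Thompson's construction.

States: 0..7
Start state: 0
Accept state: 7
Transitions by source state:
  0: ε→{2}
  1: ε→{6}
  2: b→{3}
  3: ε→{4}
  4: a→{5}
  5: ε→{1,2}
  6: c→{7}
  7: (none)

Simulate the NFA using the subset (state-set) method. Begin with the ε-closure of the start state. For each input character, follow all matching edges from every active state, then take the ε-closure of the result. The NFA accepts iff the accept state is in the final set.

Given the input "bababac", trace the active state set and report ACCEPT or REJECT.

Answer: ACCEPT

Steps:
S₀ = ε-closure({0}) = {0,2}
'b' @ 1: {3,4}
'a' @ 2: {1,2,5,6}
'b' @ 3: {3,4}
'a' @ 4: {1,2,5,6}
'b' @ 5: {3,4}
'a' @ 6: {1,2,5,6}
'c' @ 7: {7}  ✓accept
after full input: {7}  (accept=7 in)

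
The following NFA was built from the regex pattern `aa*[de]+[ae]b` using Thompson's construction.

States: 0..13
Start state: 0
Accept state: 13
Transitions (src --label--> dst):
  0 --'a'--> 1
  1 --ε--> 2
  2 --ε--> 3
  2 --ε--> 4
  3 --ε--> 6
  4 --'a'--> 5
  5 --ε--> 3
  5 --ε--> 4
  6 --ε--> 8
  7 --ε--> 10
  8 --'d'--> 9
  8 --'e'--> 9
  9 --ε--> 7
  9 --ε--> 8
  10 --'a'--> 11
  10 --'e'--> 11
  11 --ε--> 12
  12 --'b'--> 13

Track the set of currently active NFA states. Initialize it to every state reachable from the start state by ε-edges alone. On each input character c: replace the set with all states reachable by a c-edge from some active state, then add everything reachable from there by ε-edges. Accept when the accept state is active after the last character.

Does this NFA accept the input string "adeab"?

Answer: ACCEPT

Trace:
initial (ε-close {0}): {0}
'a' @ 1: {1,2,3,4,6,8}
'd' @ 2: {7,8,9,10}
'e' @ 3: {7,8,9,10,11,12}
'a' @ 4: {11,12}
'b' @ 5: {13}  (accept∈set)
final: {13}; accept 13 in set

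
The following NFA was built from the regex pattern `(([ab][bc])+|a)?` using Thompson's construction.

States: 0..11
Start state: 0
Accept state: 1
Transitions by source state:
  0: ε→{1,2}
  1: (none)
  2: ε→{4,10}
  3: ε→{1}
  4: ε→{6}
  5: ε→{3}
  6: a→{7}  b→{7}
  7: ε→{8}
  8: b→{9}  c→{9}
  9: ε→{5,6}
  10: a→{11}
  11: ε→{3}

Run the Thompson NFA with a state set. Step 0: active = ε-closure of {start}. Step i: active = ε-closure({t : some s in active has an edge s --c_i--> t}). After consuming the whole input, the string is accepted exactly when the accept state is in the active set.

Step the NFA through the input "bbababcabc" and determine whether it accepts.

S₀ = ε-closure({0}) = {0,1,2,4,6,10}
'b' @ 1: {7,8}
'b' @ 2: {1,3,5,6,9}  [accepting]
'a' @ 3: {7,8}
'b' @ 4: {1,3,5,6,9}  [accepting]
'a' @ 5: {7,8}
'b' @ 6: {1,3,5,6,9}  [accepting]
'c' @ 7: {}  — state set empty
rest 'abc' ignored (set empty)
end set {} — state 1 not in

Answer: REJECT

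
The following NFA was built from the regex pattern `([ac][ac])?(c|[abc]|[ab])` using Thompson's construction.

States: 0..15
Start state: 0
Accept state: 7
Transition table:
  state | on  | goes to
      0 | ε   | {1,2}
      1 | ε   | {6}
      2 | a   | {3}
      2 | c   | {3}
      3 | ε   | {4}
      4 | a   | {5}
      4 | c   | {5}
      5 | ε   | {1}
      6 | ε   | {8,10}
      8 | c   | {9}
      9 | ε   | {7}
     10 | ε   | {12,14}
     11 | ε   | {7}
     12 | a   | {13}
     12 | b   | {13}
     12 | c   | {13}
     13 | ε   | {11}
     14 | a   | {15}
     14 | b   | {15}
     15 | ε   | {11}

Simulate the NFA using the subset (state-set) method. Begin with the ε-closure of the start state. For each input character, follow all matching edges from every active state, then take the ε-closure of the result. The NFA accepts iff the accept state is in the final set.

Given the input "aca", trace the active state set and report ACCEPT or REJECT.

Answer: ACCEPT

Steps:
start: ε-closure({0}) = {0,1,2,6,8,10,12,14}
'a' @ 1: {3,4,7,11,13,15}  (accept∈set)
'c' @ 2: {1,5,6,8,10,12,14}
'a' @ 3: {7,11,13,15}  (accept∈set)
after full input: {7,11,13,15}  (accept=7 in)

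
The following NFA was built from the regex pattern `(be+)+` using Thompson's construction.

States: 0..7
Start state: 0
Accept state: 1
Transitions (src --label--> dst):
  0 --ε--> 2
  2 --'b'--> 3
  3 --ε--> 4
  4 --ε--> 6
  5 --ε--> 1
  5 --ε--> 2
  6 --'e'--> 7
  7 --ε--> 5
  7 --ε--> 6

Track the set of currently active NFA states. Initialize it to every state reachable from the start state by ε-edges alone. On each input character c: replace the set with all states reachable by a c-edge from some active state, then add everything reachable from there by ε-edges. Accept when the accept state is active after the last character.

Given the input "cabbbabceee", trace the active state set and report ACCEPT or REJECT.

start: ε-closure({0}) = {0,2}
'c' @ 1: {}  — no active states
rest 'abbbabceee' ignored (set empty)
after full input: {}  (accept=1 not in)

Answer: REJECT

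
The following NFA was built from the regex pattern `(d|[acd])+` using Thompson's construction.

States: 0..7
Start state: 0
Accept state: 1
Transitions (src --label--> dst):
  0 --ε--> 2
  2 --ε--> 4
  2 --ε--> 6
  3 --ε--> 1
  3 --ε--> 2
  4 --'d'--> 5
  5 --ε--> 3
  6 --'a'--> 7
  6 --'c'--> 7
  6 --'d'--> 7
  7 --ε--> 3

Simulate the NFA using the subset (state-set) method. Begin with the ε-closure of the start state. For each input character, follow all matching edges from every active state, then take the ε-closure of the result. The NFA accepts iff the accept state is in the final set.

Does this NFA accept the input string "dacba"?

Answer: REJECT

Steps:
start: ε-closure({0}) = {0,2,4,6}
'd' @ 1: {1,2,3,4,5,6,7}  ✓accept
'a' @ 2: {1,2,3,4,6,7}  ✓accept
'c' @ 3: {1,2,3,4,6,7}  ✓accept
'b' @ 4: {}  — dead — no transitions
rest 'a' ignored (set empty)
after full input: {}  (accept=1 not in)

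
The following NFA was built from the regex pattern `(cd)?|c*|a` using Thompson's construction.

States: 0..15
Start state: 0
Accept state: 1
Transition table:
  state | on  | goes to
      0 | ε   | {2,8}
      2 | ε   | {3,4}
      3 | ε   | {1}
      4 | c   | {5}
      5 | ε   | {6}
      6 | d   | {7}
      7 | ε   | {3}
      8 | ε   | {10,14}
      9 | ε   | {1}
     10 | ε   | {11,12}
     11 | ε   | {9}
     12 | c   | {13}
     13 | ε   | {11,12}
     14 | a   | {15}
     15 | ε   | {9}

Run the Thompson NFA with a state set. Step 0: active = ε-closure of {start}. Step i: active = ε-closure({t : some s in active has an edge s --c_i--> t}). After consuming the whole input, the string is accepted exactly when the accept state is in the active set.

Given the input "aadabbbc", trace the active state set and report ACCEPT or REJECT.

S₀ = ε-closure({0}) = {0,1,2,3,4,8,9,10,11,12,14}
'a' @ 1: {1,9,15}  [accepting]
'a' @ 2: {}  — state set empty
rest 'dabbbc' ignored (set empty)
final: {}; accept 1 not in set

Answer: REJECT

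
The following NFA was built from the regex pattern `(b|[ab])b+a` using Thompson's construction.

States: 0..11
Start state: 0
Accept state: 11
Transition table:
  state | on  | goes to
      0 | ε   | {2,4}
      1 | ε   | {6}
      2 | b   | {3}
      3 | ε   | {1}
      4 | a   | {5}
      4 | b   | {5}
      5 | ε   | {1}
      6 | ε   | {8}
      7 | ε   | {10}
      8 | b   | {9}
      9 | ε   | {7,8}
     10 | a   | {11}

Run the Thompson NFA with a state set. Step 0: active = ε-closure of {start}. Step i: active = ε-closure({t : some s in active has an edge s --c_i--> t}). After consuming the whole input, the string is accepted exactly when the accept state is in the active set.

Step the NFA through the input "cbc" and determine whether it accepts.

Answer: REJECT

Trace:
start: ε-closure({0}) = {0,2,4}
'c' @ 1: {}  — no active states
rest 'bc' ignored (set empty)
after full input: {}  (accept=11 not in)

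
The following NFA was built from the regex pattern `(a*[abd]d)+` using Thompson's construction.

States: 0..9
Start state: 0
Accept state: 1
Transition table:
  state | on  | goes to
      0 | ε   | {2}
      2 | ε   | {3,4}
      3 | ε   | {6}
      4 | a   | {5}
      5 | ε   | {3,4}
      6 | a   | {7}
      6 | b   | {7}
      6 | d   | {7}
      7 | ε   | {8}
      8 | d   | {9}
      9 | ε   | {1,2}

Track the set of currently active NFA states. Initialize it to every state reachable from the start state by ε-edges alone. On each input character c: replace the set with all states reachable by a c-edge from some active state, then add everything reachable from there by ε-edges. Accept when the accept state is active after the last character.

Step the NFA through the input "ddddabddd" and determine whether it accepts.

Answer: ACCEPT

Trace:
initial (ε-close {0}): {0,2,3,4,6}
'd' @ 1: {7,8}
'd' @ 2: {1,2,3,4,6,9}  (accept∈set)
'd' @ 3: {7,8}
'd' @ 4: {1,2,3,4,6,9}  (accept∈set)
'a' @ 5: {3,4,5,6,7,8}
'b' @ 6: {7,8}
'd' @ 7: {1,2,3,4,6,9}  (accept∈set)
'd' @ 8: {7,8}
'd' @ 9: {1,2,3,4,6,9}  (accept∈set)
final: {1,2,3,4,6,9}; accept 1 in set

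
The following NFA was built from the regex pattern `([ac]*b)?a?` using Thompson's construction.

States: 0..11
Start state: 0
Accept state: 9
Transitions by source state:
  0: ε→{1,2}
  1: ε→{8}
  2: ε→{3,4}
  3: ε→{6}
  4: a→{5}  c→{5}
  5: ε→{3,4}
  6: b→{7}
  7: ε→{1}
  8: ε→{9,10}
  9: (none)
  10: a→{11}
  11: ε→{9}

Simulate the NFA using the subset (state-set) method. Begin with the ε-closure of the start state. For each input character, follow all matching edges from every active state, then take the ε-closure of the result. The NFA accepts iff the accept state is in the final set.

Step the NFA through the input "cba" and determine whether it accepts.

Answer: ACCEPT

Trace:
initial (ε-close {0}): {0,1,2,3,4,6,8,9,10}
'c' @ 1: {3,4,5,6}
'b' @ 2: {1,7,8,9,10}  (accept∈set)
'a' @ 3: {9,11}  (accept∈set)
end set {9,11} — state 9 in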